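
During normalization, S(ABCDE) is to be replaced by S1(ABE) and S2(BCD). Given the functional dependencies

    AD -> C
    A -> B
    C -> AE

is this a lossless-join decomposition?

No

Common attributes: S1 ∩ S2 = {B}.
No dependency enlarges {B}, so (B)⁺ = {B}.
The closure contains neither all of S1 = {ABE} nor all of S2 = {BCD}, so the common attributes are not a superkey of either fragment. The join is lossy.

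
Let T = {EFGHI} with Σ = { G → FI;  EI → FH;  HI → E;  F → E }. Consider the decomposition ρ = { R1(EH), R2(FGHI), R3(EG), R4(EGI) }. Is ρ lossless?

Yes

Chase test. Columns are EFGHI; row i has aⱼ where attribute j ∈ Ri, else bᵢⱼ.
Initial tableau (one row per fragment):
  row 1: a1 b12 b13 a4 b15
  row 2: b21 a2 a3 a4 a5
  row 3: a1 b32 a3 b34 b35
  row 4: a1 b42 a3 b44 a5
Rows 2 and 3 agree on G; apply G→FI and equate their FI entries.
Rows 2 and 4 agree on G; apply G→FI and equate their FI entries.
Rows 3 and 4 agree on EI; apply EI→FH and equate their FH entries.
Rows 2 and 3 agree on F; apply F→E and equate their E entries.
Rows 2 and 3 agree on EI; apply EI→FH and equate their FH entries.
Row 2 is now all distinguished symbols — the join is lossless.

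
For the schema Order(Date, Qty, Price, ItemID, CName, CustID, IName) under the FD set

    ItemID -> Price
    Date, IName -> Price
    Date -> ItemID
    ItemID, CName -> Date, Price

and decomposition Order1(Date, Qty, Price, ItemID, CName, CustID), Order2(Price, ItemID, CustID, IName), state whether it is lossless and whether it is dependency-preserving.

lossy but dependency-preserving

Lossless test: (Price, ItemID, CustID)⁺ = {Price, ItemID, CustID}, which is a superkey of neither fragment — lossy.
Dependency preservation: Date, IName → Price is not contained in any single fragment, but the restricted closure of its left-hand side across the fragments still reaches the right-hand side; the remaining FDs each lie inside some fragment. All dependencies are preserved.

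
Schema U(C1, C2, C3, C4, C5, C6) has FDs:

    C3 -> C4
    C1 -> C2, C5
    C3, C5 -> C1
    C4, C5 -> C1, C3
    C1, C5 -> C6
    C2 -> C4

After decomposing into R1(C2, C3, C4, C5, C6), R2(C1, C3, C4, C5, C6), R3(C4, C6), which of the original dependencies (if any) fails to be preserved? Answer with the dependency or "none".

C3 → C4 lies within R1.
C1 → C2, C5: restricted closure across fragments reaches C2, C5.
C3, C5 → C1 lies within R2.
C4, C5 → C1, C3 lies within R2.
C1, C5 → C6 lies within R2.
C2 → C4 lies within R1.
Every dependency is enforceable on the fragments, so the decomposition is dependency-preserving.

none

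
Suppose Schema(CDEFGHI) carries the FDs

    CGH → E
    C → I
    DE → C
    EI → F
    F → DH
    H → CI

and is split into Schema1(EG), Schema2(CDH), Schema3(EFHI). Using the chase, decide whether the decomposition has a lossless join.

Chase test. Columns are CDEFGHI; row i has aⱼ where attribute j ∈ Schemai, else bᵢⱼ.
Initial tableau (one row per fragment):
  row 1: b11 b12 a3 b14 a5 b16 b17
  row 2: a1 a2 b23 b24 b25 a6 b27
  row 3: b31 b32 a3 a4 b35 a6 a7
Rows 2 and 3 agree on H; apply H→CI and equate their CI entries.
No row becomes fully distinguished — the join is lossy.

No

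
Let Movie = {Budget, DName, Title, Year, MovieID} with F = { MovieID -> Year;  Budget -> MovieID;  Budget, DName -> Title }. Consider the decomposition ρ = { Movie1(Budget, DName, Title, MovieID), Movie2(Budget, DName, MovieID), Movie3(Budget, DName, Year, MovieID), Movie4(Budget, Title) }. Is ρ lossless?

Chase test. Columns are Budget, DName, Title, Year, MovieID; row i has aⱼ where attribute j ∈ Moviei, else bᵢⱼ.
Initial tableau (one row per fragment):
  row 1: a1 a2 a3 b14 a5
  row 2: a1 a2 b23 b24 a5
  row 3: a1 a2 b33 a4 a5
  row 4: a1 b42 a3 b44 b45
Rows 1 and 2 agree on MovieID; apply MovieID→Year and equate their Year entries.
Rows 1 and 3 agree on MovieID; apply MovieID→Year and equate their Year entries.
Rows 1 and 4 agree on Budget; apply Budget→MovieID and equate their MovieID entries.
Rows 1 and 2 agree on Budget, DName; apply Budget, DName→Title and equate their Title entries.
Rows 1 and 3 agree on Budget, DName; apply Budget, DName→Title and equate their Title entries.
Rows 1 and 4 agree on MovieID; apply MovieID→Year and equate their Year entries.
Row 1 is now all distinguished symbols — the join is lossless.

Yes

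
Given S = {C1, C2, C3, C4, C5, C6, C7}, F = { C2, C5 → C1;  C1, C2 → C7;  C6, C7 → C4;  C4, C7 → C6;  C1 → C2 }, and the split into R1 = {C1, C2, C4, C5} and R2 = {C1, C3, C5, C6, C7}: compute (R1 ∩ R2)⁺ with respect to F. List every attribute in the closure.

C1, C2, C5, C7

R1 ∩ R2 = {C1, C5}.
C1 → C2 applies, adding C2
C1, C2 → C7 applies, adding C7
Closure: {C1, C2, C5, C7}.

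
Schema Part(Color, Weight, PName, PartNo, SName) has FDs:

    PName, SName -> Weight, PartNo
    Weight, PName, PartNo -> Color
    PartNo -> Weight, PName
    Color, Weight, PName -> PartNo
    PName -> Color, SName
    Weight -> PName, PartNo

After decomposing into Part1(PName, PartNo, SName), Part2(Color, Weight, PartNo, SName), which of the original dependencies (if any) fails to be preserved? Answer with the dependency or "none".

PName, SName → Weight, PartNo: restricted closure across fragments reaches Weight, PartNo.
Weight, PName, PartNo → Color: restricted closure across fragments reaches Color.
PartNo → Weight, PName: restricted closure across fragments reaches Weight, PName.
Color, Weight, PName → PartNo: restricted closure across fragments reaches PartNo.
PName → Color, SName: restricted closure across fragments reaches Color, SName.
Weight → PName, PartNo: restricted closure across fragments reaches PName, PartNo.
Every dependency is enforceable on the fragments, so the decomposition is dependency-preserving.

none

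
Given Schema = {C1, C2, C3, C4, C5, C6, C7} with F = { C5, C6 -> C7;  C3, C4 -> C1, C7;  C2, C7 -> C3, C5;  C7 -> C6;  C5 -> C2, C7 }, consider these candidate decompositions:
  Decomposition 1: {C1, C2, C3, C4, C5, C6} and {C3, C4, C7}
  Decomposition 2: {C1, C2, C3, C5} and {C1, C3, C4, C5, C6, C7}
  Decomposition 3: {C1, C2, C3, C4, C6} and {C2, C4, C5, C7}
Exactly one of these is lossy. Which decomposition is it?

Decomposition 1: common = {C3, C4}, closure = {C1, C3, C4, C6, C7} → lossless.
Decomposition 2: common = {C1, C3, C5}, closure = {C1, C2, C3, C5, C6, C7} → lossless.
Decomposition 3: common = {C2, C4}, closure = {C2, C4} → lossy.

Decomposition 3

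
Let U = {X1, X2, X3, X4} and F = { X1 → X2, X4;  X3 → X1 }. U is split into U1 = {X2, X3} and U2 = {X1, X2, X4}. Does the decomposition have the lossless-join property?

Common attributes: U1 ∩ U2 = {X2}.
No dependency enlarges {X2}, so (X2)⁺ = {X2}.
The closure contains neither all of U1 = {X2, X3} nor all of U2 = {X1, X2, X4}, so the common attributes are not a superkey of either fragment. The join is lossy.

No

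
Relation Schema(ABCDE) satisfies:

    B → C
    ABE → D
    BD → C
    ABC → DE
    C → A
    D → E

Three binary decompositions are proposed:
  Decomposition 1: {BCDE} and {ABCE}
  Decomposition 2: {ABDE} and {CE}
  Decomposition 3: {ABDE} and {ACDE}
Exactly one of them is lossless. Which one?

Decomposition 1

Decomposition 1: common = {BCE}, closure = {ABCDE} → lossless.
Decomposition 2: common = {E}, closure = {E} → lossy.
Decomposition 3: common = {ADE}, closure = {ADE} → lossy.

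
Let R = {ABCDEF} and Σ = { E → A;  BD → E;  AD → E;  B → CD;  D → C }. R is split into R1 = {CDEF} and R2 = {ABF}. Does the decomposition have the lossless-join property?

Common attributes: R1 ∩ R2 = {F}.
No dependency enlarges {F}, so (F)⁺ = {F}.
The closure contains neither all of R1 = {CDEF} nor all of R2 = {ABF}, so the common attributes are not a superkey of either fragment. The join is lossy.

No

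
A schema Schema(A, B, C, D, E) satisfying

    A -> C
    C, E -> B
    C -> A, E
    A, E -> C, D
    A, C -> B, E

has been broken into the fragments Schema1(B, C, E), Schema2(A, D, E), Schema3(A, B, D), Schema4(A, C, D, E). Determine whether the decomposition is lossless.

Yes

Chase test. Columns are A, B, C, D, E; row i has aⱼ where attribute j ∈ Schemai, else bᵢⱼ.
Initial tableau (one row per fragment):
  row 1: b11 a2 a3 b14 a5
  row 2: a1 b22 b23 a4 a5
  row 3: a1 a2 b33 a4 b35
  row 4: a1 b42 a3 a4 a5
Rows 2 and 3 agree on A; apply A→C and equate their C entries.
Rows 2 and 4 agree on A; apply A→C and equate their C entries.
Rows 1 and 2 agree on C, E; apply C, E→B and equate their B entries.
Rows 1 and 4 agree on C, E; apply C, E→B and equate their B entries.
Rows 1 and 2 agree on C; apply C→A, E and equate their A, E entries.
Rows 1 and 3 agree on C; apply C→A, E and equate their A, E entries.
Rows 1 and 2 agree on A, E; apply A, E→C, D and equate their C, D entries.
Row 1 is now all distinguished symbols — the join is lossless.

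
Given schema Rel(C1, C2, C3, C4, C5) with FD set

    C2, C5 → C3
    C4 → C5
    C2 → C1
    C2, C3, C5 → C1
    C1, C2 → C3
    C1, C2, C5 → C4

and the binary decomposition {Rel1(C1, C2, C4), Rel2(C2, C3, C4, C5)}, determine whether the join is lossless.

Yes

Common attributes: Rel1 ∩ Rel2 = {C2, C4}.
Closure of {C2, C4}: C4 → C5 applies, adding C5; C2 → C1 applies, adding C1; C1, C2 → C3 applies, adding C3. So (C2, C4)⁺ = {C1, C2, C3, C4, C5}.
This closure contains every attribute of Rel1, so Rel1 ∩ Rel2 → Rel1. The join is lossless.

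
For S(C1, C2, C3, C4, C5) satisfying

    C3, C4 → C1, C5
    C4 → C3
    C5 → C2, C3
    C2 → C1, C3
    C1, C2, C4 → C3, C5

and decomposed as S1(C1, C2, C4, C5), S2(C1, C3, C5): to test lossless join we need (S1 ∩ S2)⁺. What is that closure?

S1 ∩ S2 = {C1, C5}.
C5 → C2, C3 applies, adding C2, C3
Closure: {C1, C2, C3, C5}.

C1, C2, C3, C5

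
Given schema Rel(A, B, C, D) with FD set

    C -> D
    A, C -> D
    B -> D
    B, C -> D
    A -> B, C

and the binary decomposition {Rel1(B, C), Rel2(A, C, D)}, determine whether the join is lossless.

No

Common attributes: Rel1 ∩ Rel2 = {C}.
Closure of {C}: C → D applies, adding D. So (C)⁺ = {C, D}.
The closure contains neither all of Rel1 = {B, C} nor all of Rel2 = {A, C, D}, so the common attributes are not a superkey of either fragment. The join is lossy.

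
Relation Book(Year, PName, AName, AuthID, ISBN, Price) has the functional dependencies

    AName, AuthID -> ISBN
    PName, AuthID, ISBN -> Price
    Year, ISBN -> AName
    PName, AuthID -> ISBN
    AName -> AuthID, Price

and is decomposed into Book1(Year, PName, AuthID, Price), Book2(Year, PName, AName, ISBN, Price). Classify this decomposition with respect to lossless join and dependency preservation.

lossy and not dependency-preserving

Lossless test: (Year, PName, Price)⁺ = {Year, PName, Price}, which is a superkey of neither fragment — lossy.
Dependency preservation: the restricted closure of {PName, AuthID} across the fragments never reaches {ISBN}, so PName, AuthID → ISBN cannot be enforced without a join — not preserved.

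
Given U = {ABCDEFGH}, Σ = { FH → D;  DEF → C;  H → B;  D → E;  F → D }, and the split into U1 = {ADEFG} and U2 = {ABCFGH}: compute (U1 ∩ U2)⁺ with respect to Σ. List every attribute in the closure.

U1 ∩ U2 = {AFG}.
F → D applies, adding D
D → E applies, adding E
DEF → C applies, adding C
Closure: {ACDEFG}.

ACDEFG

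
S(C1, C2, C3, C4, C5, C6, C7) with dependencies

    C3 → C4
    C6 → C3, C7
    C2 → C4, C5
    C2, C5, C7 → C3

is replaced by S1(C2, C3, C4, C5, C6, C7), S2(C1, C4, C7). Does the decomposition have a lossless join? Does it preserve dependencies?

lossy but dependency-preserving

Lossless test: (C4, C7)⁺ = {C4, C7}, which is a superkey of neither fragment — lossy.
Dependency preservation: every FD's attributes lie within a single fragment, so each can be enforced locally — preserved.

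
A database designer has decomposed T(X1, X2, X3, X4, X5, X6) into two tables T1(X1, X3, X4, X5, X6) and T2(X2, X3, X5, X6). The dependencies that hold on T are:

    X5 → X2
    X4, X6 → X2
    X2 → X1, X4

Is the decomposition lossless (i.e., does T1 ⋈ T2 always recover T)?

Common attributes: T1 ∩ T2 = {X3, X5, X6}.
Closure of {X3, X5, X6}: X5 → X2 applies, adding X2; X2 → X1, X4 applies, adding X1, X4. So (X3, X5, X6)⁺ = {X1, X2, X3, X4, X5, X6}.
This closure contains every attribute of T1, so T1 ∩ T2 → T1. The join is lossless.

Yes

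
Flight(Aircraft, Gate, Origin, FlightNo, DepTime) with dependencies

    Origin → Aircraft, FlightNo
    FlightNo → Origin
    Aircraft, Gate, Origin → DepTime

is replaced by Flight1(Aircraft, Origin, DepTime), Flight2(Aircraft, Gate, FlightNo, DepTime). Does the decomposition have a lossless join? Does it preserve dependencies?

Lossless test: (Aircraft, DepTime)⁺ = {Aircraft, DepTime}, which is a superkey of neither fragment — lossy.
Dependency preservation: the restricted closure of {Origin} across the fragments never reaches {Aircraft, FlightNo}, so Origin → Aircraft, FlightNo cannot be enforced without a join — not preserved.

lossy and not dependency-preserving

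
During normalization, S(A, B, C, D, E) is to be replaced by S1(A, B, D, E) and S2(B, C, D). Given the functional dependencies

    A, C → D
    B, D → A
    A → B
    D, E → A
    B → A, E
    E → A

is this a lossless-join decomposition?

Yes

Common attributes: S1 ∩ S2 = {B, D}.
Closure of {B, D}: B, D → A applies, adding A; B → A, E applies, adding E. So (B, D)⁺ = {A, B, D, E}.
This closure contains every attribute of S1, so S1 ∩ S2 → S1. The join is lossless.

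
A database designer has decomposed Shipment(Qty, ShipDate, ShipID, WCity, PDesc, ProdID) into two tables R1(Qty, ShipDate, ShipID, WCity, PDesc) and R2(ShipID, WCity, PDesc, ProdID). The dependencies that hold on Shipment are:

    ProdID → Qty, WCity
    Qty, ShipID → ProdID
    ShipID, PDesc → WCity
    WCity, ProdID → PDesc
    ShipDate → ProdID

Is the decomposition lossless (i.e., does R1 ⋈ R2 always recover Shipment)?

Common attributes: R1 ∩ R2 = {ShipID, WCity, PDesc}.
No dependency enlarges {ShipID, WCity, PDesc}, so (ShipID, WCity, PDesc)⁺ = {ShipID, WCity, PDesc}.
The closure contains neither all of R1 = {Qty, ShipDate, ShipID, WCity, PDesc} nor all of R2 = {ShipID, WCity, PDesc, ProdID}, so the common attributes are not a superkey of either fragment. The join is lossy.

No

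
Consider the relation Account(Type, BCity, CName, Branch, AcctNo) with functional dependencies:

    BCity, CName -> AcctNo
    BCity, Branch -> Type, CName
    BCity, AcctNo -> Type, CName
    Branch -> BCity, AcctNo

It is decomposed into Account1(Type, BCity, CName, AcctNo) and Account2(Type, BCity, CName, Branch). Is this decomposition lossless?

Common attributes: Account1 ∩ Account2 = {Type, BCity, CName}.
Closure of {Type, BCity, CName}: BCity, CName → AcctNo applies, adding AcctNo. So (Type, BCity, CName)⁺ = {Type, BCity, CName, AcctNo}.
This closure contains every attribute of Account1, so Account1 ∩ Account2 → Account1. The join is lossless.

Yes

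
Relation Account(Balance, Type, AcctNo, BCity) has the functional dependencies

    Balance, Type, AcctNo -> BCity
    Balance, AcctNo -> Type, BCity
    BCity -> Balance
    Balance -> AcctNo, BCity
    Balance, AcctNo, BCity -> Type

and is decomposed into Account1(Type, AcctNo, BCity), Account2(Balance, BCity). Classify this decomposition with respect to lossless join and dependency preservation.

Lossless test: (BCity)⁺ = {Balance, Type, AcctNo, BCity}, which contains all of one fragment — lossless.
Dependency preservation: Balance, Type, AcctNo → BCity; Balance, AcctNo → Type, BCity; Balance → AcctNo, BCity; Balance, AcctNo, BCity → Type are not contained in any single fragment, but the restricted closure of each left-hand side across the fragments still reaches the right-hand side; the remaining FDs each lie inside some fragment. All dependencies are preserved.

lossless and dependency-preserving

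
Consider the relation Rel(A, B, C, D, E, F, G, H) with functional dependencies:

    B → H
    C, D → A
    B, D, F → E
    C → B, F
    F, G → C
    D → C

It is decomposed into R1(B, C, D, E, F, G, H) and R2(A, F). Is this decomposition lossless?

Common attributes: R1 ∩ R2 = {F}.
No dependency enlarges {F}, so (F)⁺ = {F}.
The closure contains neither all of R1 = {B, C, D, E, F, G, H} nor all of R2 = {A, F}, so the common attributes are not a superkey of either fragment. The join is lossy.

No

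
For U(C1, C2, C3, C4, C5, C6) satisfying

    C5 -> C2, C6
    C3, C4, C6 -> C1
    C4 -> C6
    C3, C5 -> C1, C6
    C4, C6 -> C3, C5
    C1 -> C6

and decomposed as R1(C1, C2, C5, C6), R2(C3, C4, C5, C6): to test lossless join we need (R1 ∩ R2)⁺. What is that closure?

C2, C5, C6

R1 ∩ R2 = {C5, C6}.
C5 → C2, C6 applies, adding C2
Closure: {C2, C5, C6}.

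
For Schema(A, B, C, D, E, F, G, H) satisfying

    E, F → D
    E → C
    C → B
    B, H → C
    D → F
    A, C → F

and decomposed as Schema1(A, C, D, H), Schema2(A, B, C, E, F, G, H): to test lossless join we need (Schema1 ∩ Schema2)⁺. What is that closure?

Schema1 ∩ Schema2 = {A, C, H}.
C → B applies, adding B
A, C → F applies, adding F
Closure: {A, B, C, F, H}.

A, B, C, F, H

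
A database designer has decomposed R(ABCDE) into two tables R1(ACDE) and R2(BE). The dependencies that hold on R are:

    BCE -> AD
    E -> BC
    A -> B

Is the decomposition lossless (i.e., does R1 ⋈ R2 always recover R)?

Common attributes: R1 ∩ R2 = {E}.
Closure of {E}: E → BC applies, adding BC; BCE → AD applies, adding AD. So (E)⁺ = {ABCDE}.
This closure contains every attribute of R1, so R1 ∩ R2 → R1. The join is lossless.

Yes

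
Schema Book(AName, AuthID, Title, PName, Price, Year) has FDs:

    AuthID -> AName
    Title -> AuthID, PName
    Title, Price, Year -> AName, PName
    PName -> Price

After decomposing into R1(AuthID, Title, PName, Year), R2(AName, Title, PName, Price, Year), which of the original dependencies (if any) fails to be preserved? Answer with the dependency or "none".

AuthID -> AName

Check AuthID → AName: no single fragment contains all of {AName, AuthID}, and the restricted closure of {AuthID} across the fragments never reaches {AName}.
Title → AuthID, PName is preserved.
Title, Price, Year → AName, PName is preserved.
PName → Price is preserved.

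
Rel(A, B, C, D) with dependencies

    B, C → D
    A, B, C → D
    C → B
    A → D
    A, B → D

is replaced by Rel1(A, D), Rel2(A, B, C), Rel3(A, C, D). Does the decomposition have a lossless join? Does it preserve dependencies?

Lossless test (chase): Rows 2 and 3 agree on C; apply C→B and equate their B entries. Rows 1 and 2 agree on A; apply A→D and equate their D entries. Row 2 is now all distinguished symbols — the join is lossless.
Dependency preservation: B, C → D; A, B, C → D; A, B → D are not contained in any single fragment, but the restricted closure of each left-hand side across the fragments still reaches the right-hand side; the remaining FDs each lie inside some fragment. All dependencies are preserved.

lossless and dependency-preserving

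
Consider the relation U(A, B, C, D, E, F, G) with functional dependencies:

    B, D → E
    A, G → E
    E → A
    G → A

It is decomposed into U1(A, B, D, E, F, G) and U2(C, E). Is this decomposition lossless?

Common attributes: U1 ∩ U2 = {E}.
Closure of {E}: E → A applies, adding A. So (E)⁺ = {A, E}.
The closure contains neither all of U1 = {A, B, D, E, F, G} nor all of U2 = {C, E}, so the common attributes are not a superkey of either fragment. The join is lossy.

No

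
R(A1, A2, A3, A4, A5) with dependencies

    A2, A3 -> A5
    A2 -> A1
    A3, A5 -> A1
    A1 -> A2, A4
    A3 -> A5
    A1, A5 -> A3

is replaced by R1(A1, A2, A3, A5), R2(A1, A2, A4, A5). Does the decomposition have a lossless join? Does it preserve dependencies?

lossless and dependency-preserving

Lossless test: (A1, A2, A5)⁺ = {A1, A2, A3, A4, A5}, which contains all of one fragment — lossless.
Dependency preservation: every FD's attributes lie within a single fragment, so each can be enforced locally — preserved.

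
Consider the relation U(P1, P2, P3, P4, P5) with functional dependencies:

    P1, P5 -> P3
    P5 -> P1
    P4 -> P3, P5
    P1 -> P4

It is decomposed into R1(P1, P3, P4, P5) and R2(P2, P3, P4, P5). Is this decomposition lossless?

Common attributes: R1 ∩ R2 = {P3, P4, P5}.
Closure of {P3, P4, P5}: P5 → P1 applies, adding P1. So (P3, P4, P5)⁺ = {P1, P3, P4, P5}.
This closure contains every attribute of R1, so R1 ∩ R2 → R1. The join is lossless.

Yes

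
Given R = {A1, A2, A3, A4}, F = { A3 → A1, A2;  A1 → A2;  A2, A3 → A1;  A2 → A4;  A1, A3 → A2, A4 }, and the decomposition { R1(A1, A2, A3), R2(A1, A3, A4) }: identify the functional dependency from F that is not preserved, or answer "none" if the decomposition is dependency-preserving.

Check A2 → A4: no single fragment contains all of {A2, A4}, and the restricted closure of {A2} across the fragments never reaches {A4}.
A3 → A1, A2 is preserved.
A1 → A2 is preserved.
A2, A3 → A1 is preserved.
A1, A3 → A2, A4 is preserved.

A2 → A4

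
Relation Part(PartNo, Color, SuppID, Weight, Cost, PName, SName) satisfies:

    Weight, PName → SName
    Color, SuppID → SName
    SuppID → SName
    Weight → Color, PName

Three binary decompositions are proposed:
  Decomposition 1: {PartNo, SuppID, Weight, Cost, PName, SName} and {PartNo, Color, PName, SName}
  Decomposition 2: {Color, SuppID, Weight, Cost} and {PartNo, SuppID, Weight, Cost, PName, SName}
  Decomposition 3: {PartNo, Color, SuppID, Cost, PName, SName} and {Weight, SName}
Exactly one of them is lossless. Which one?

Decomposition 2

Decomposition 1: common = {PartNo, PName, SName}, closure = {PartNo, PName, SName} → lossy.
Decomposition 2: common = {SuppID, Weight, Cost}, closure = {Color, SuppID, Weight, Cost, PName, SName} → lossless.
Decomposition 3: common = {SName}, closure = {SName} → lossy.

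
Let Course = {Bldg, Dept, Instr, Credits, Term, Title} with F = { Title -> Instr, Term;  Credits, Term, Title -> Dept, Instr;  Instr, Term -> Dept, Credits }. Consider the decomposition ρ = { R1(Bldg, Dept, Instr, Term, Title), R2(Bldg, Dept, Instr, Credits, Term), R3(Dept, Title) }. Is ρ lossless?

Yes

Chase test. Columns are Bldg, Dept, Instr, Credits, Term, Title; row i has aⱼ where attribute j ∈ Ri, else bᵢⱼ.
Initial tableau (one row per fragment):
  row 1: a1 a2 a3 b14 a5 a6
  row 2: a1 a2 a3 a4 a5 b26
  row 3: b31 a2 b33 b34 b35 a6
Rows 1 and 3 agree on Title; apply Title→Instr, Term and equate their Instr, Term entries.
Rows 1 and 2 agree on Instr, Term; apply Instr, Term→Dept, Credits and equate their Dept, Credits entries.
Rows 1 and 3 agree on Instr, Term; apply Instr, Term→Dept, Credits and equate their Dept, Credits entries.
Row 1 is now all distinguished symbols — the join is lossless.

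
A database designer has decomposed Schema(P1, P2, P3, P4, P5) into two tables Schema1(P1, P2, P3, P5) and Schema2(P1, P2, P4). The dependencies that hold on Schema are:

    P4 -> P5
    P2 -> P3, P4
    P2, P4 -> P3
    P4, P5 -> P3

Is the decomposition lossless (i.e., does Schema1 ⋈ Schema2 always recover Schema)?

Yes

Common attributes: Schema1 ∩ Schema2 = {P1, P2}.
Closure of {P1, P2}: P2 → P3, P4 applies, adding P3, P4; P4 → P5 applies, adding P5. So (P1, P2)⁺ = {P1, P2, P3, P4, P5}.
This closure contains every attribute of Schema1, so Schema1 ∩ Schema2 → Schema1. The join is lossless.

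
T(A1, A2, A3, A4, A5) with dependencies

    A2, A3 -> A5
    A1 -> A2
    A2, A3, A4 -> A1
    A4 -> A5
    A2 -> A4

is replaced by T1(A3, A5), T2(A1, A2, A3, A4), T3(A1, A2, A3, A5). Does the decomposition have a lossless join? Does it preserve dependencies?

Lossless test (chase): Rows 2 and 3 agree on A2, A3; apply A2, A3→A5 and equate their A5 entries. Rows 2 and 3 agree on A2; apply A2→A4 and equate their A4 entries. Row 2 is now all distinguished symbols — the join is lossless.
Dependency preservation: the restricted closure of {A4} across the fragments never reaches {A5}, so A4 → A5 cannot be enforced without a join — not preserved.

lossless but not dependency-preserving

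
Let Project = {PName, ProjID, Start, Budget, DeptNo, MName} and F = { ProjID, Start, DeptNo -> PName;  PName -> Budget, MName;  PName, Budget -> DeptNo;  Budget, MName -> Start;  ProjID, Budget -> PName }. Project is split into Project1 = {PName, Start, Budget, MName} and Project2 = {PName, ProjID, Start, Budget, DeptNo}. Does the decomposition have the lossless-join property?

Common attributes: Project1 ∩ Project2 = {PName, Start, Budget}.
Closure of {PName, Start, Budget}: PName → Budget, MName applies, adding MName; PName, Budget → DeptNo applies, adding DeptNo. So (PName, Start, Budget)⁺ = {PName, Start, Budget, DeptNo, MName}.
This closure contains every attribute of Project1, so Project1 ∩ Project2 → Project1. The join is lossless.

Yes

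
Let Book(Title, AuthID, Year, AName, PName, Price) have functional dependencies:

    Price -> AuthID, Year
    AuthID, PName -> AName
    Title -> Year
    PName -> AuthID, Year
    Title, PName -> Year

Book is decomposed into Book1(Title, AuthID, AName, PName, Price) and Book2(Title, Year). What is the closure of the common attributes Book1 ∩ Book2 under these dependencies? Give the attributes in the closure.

Book1 ∩ Book2 = {Title}.
Title → Year applies, adding Year
Closure: {Title, Year}.

Title, Year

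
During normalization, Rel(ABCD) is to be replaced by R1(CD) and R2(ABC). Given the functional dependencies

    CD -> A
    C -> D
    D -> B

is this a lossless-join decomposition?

Yes

Common attributes: R1 ∩ R2 = {C}.
Closure of {C}: C → D applies, adding D; D → B applies, adding B; CD → A applies, adding A. So (C)⁺ = {ABCD}.
This closure contains every attribute of R1, so R1 ∩ R2 → R1. The join is lossless.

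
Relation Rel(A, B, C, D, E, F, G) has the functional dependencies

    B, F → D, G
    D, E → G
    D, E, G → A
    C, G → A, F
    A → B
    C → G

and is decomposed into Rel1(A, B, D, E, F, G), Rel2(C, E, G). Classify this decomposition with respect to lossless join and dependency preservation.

lossy and not dependency-preserving

Lossless test: (E, G)⁺ = {E, G}, which is a superkey of neither fragment — lossy.
Dependency preservation: the restricted closure of {C, G} across the fragments never reaches {A, F}, so C, G → A, F cannot be enforced without a join — not preserved.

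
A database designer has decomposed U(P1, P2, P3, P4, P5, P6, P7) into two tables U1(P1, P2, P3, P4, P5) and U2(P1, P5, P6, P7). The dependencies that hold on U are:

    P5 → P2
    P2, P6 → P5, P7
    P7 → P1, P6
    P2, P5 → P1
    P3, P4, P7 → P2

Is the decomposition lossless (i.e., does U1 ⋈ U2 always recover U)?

Common attributes: U1 ∩ U2 = {P1, P5}.
Closure of {P1, P5}: P5 → P2 applies, adding P2. So (P1, P5)⁺ = {P1, P2, P5}.
The closure contains neither all of U1 = {P1, P2, P3, P4, P5} nor all of U2 = {P1, P5, P6, P7}, so the common attributes are not a superkey of either fragment. The join is lossy.

No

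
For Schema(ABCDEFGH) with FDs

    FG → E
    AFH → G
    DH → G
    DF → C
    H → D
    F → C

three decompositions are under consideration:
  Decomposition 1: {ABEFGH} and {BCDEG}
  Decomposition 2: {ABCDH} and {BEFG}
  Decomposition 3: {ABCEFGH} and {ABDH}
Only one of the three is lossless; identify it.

Decomposition 1: common = {BEG}, closure = {BEG} → lossy.
Decomposition 2: common = {B}, closure = {B} → lossy.
Decomposition 3: common = {ABH}, closure = {ABDGH} → lossless.

Decomposition 3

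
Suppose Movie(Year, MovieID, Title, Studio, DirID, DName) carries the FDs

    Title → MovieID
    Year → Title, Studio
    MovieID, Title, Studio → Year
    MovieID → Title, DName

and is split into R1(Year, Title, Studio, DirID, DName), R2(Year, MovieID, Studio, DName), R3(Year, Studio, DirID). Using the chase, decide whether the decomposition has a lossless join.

Chase test. Columns are Year, MovieID, Title, Studio, DirID, DName; row i has aⱼ where attribute j ∈ Ri, else bᵢⱼ.
Initial tableau (one row per fragment):
  row 1: a1 b12 a3 a4 a5 a6
  row 2: a1 a2 b23 a4 b25 a6
  row 3: a1 b32 b33 a4 a5 b36
Rows 1 and 2 agree on Year; apply Year→Title, Studio and equate their Title, Studio entries.
Rows 1 and 3 agree on Year; apply Year→Title, Studio and equate their Title, Studio entries.
Rows 1 and 2 agree on Title; apply Title→MovieID and equate their MovieID entries.
Rows 1 and 3 agree on Title; apply Title→MovieID and equate their MovieID entries.
Rows 1 and 3 agree on MovieID; apply MovieID→Title, DName and equate their Title, DName entries.
Row 1 is now all distinguished symbols — the join is lossless.

Yes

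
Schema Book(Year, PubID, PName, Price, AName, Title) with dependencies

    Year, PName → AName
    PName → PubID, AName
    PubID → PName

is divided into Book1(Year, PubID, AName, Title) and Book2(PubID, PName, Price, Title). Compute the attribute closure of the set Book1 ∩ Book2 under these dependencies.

Book1 ∩ Book2 = {PubID, Title}.
PubID → PName applies, adding PName
PName → PubID, AName applies, adding AName
Closure: {PubID, PName, AName, Title}.

PubID, PName, AName, Title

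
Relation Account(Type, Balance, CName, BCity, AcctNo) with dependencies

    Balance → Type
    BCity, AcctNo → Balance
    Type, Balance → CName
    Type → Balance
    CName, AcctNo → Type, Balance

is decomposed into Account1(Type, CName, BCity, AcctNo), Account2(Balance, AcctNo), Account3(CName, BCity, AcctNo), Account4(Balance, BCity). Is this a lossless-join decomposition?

Chase test. Columns are Type, Balance, CName, BCity, AcctNo; row i has aⱼ where attribute j ∈ Accounti, else bᵢⱼ.
Initial tableau (one row per fragment):
  row 1: a1 b12 a3 a4 a5
  row 2: b21 a2 b23 b24 a5
  row 3: b31 b32 a3 a4 a5
  row 4: b41 a2 b43 a4 b45
Rows 2 and 4 agree on Balance; apply Balance→Type and equate their Type entries.
Rows 1 and 3 agree on BCity, AcctNo; apply BCity, AcctNo→Balance and equate their Balance entries.
Rows 2 and 4 agree on Type, Balance; apply Type, Balance→CName and equate their CName entries.
Rows 1 and 3 agree on CName, AcctNo; apply CName, AcctNo→Type, Balance and equate their Type, Balance entries.
No row becomes fully distinguished — the join is lossy.

No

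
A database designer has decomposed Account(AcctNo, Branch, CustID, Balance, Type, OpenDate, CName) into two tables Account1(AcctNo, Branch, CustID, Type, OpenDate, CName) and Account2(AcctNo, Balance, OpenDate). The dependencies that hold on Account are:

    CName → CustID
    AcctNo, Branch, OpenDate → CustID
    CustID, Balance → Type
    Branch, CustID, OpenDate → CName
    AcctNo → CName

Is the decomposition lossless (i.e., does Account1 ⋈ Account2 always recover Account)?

No

Common attributes: Account1 ∩ Account2 = {AcctNo, OpenDate}.
Closure of {AcctNo, OpenDate}: AcctNo → CName applies, adding CName; CName → CustID applies, adding CustID. So (AcctNo, OpenDate)⁺ = {AcctNo, CustID, OpenDate, CName}.
The closure contains neither all of Account1 = {AcctNo, Branch, CustID, Type, OpenDate, CName} nor all of Account2 = {AcctNo, Balance, OpenDate}, so the common attributes are not a superkey of either fragment. The join is lossy.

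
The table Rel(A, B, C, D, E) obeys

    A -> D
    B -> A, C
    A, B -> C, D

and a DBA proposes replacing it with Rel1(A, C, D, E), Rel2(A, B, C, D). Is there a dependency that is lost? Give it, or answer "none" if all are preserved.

A → D lies within Rel1.
B → A, C lies within Rel2.
A, B → C, D lies within Rel2.
Every dependency is enforceable on the fragments, so the decomposition is dependency-preserving.

none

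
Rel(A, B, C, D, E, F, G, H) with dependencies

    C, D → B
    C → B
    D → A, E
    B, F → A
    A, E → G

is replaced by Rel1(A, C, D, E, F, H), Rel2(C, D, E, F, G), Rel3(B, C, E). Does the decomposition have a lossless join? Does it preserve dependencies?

Lossless test (chase): Rows 1 and 2 agree on C, D; apply C, D→B and equate their B entries. Rows 1 and 3 agree on C; apply C→B and equate their B entries. Rows 1 and 2 agree on D; apply D→A, E and equate their A, E entries. Rows 1 and 2 agree on A, E; apply A, E→G and equate their G entries. Row 1 is now all distinguished symbols — the join is lossless.
Dependency preservation: the restricted closure of {B, F} across the fragments never reaches {A}, so B, F → A cannot be enforced without a join — not preserved.

lossless but not dependency-preserving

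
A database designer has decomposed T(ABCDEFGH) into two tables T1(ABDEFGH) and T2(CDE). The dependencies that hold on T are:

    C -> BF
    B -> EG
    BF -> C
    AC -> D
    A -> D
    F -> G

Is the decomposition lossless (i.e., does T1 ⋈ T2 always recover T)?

Common attributes: T1 ∩ T2 = {DE}.
No dependency enlarges {DE}, so (DE)⁺ = {DE}.
The closure contains neither all of T1 = {ABDEFGH} nor all of T2 = {CDE}, so the common attributes are not a superkey of either fragment. The join is lossy.

No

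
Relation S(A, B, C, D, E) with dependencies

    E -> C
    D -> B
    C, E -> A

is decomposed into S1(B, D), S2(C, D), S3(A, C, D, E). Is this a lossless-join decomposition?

Chase test. Columns are A, B, C, D, E; row i has aⱼ where attribute j ∈ Si, else bᵢⱼ.
Initial tableau (one row per fragment):
  row 1: b11 a2 b13 a4 b15
  row 2: b21 b22 a3 a4 b25
  row 3: a1 b32 a3 a4 a5
Rows 1 and 2 agree on D; apply D→B and equate their B entries.
Rows 1 and 3 agree on D; apply D→B and equate their B entries.
Row 3 is now all distinguished symbols — the join is lossless.

Yes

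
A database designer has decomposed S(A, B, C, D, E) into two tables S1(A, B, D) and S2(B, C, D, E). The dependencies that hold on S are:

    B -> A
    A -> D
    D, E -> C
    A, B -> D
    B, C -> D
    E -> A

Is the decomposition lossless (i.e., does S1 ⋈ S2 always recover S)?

Yes

Common attributes: S1 ∩ S2 = {B, D}.
Closure of {B, D}: B → A applies, adding A. So (B, D)⁺ = {A, B, D}.
This closure contains every attribute of S1, so S1 ∩ S2 → S1. The join is lossless.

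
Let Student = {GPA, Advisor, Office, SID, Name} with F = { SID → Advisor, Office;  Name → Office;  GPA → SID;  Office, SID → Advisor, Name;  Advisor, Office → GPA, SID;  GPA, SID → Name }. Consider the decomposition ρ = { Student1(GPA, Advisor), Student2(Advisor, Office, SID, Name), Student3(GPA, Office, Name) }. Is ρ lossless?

Chase test. Columns are GPA, Advisor, Office, SID, Name; row i has aⱼ where attribute j ∈ Studenti, else bᵢⱼ.
Initial tableau (one row per fragment):
  row 1: a1 a2 b13 b14 b15
  row 2: b21 a2 a3 a4 a5
  row 3: a1 b32 a3 b34 a5
Rows 1 and 3 agree on GPA; apply GPA→SID and equate their SID entries.
Rows 1 and 3 agree on GPA, SID; apply GPA, SID→Name and equate their Name entries.
Rows 1 and 3 agree on SID; apply SID→Advisor, Office and equate their Advisor, Office entries.
Rows 1 and 2 agree on Advisor, Office; apply Advisor, Office→GPA, SID and equate their GPA, SID entries.
Row 1 is now all distinguished symbols — the join is lossless.

Yes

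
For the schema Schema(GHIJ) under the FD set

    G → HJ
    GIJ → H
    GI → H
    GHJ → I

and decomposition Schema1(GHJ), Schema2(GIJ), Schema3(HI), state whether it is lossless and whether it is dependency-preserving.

lossless and dependency-preserving

Lossless test (chase): Rows 1 and 2 agree on G; apply G→HJ and equate their HJ entries. Rows 1 and 2 agree on GHJ; apply GHJ→I and equate their I entries. Row 1 is now all distinguished symbols — the join is lossless.
Dependency preservation: GIJ → H; GI → H; GHJ → I are not contained in any single fragment, but the restricted closure of each left-hand side across the fragments still reaches the right-hand side; the remaining FDs each lie inside some fragment. All dependencies are preserved.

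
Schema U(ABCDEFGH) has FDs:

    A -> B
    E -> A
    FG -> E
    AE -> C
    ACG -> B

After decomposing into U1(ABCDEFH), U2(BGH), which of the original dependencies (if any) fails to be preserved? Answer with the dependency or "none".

Check FG → E: no single fragment contains all of {EFG}, and the restricted closure of {FG} across the fragments never reaches {E}.
A → B is preserved.
E → A is preserved.
AE → C is preserved.
ACG → B is preserved.

FG -> E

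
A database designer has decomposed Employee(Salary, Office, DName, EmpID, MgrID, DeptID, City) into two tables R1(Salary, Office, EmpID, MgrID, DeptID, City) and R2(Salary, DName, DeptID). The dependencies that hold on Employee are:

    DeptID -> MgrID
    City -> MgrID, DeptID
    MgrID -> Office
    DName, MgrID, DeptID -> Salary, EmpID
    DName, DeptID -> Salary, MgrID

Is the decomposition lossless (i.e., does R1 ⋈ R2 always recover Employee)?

No

Common attributes: R1 ∩ R2 = {Salary, DeptID}.
Closure of {Salary, DeptID}: DeptID → MgrID applies, adding MgrID; MgrID → Office applies, adding Office. So (Salary, DeptID)⁺ = {Salary, Office, MgrID, DeptID}.
The closure contains neither all of R1 = {Salary, Office, EmpID, MgrID, DeptID, City} nor all of R2 = {Salary, DName, DeptID}, so the common attributes are not a superkey of either fragment. The join is lossy.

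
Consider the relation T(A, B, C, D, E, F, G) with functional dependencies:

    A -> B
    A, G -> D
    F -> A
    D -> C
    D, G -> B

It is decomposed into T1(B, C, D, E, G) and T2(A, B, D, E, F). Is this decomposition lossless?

Common attributes: T1 ∩ T2 = {B, D, E}.
Closure of {B, D, E}: D → C applies, adding C. So (B, D, E)⁺ = {B, C, D, E}.
The closure contains neither all of T1 = {B, C, D, E, G} nor all of T2 = {A, B, D, E, F}, so the common attributes are not a superkey of either fragment. The join is lossy.

No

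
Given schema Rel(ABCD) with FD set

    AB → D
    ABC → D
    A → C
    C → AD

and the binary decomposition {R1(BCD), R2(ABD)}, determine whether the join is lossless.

No

Common attributes: R1 ∩ R2 = {BD}.
No dependency enlarges {BD}, so (BD)⁺ = {BD}.
The closure contains neither all of R1 = {BCD} nor all of R2 = {ABD}, so the common attributes are not a superkey of either fragment. The join is lossy.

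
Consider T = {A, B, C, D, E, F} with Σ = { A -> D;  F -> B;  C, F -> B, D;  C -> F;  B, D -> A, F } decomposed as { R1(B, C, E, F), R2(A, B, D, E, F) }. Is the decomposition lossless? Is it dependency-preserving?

lossy and not dependency-preserving

Lossless test: (B, E, F)⁺ = {B, E, F}, which is a superkey of neither fragment — lossy.
Dependency preservation: the restricted closure of {C, F} across the fragments never reaches {B, D}, so C, F → B, D cannot be enforced without a join — not preserved.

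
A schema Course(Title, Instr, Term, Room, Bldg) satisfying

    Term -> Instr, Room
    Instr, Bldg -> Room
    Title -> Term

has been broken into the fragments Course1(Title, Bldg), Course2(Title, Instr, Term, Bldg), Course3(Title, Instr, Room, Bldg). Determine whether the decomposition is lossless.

Yes

Chase test. Columns are Title, Instr, Term, Room, Bldg; row i has aⱼ where attribute j ∈ Coursei, else bᵢⱼ.
Initial tableau (one row per fragment):
  row 1: a1 b12 b13 b14 a5
  row 2: a1 a2 a3 b24 a5
  row 3: a1 a2 b33 a4 a5
Rows 2 and 3 agree on Instr, Bldg; apply Instr, Bldg→Room and equate their Room entries.
Rows 1 and 2 agree on Title; apply Title→Term and equate their Term entries.
Rows 1 and 3 agree on Title; apply Title→Term and equate their Term entries.
Rows 1 and 2 agree on Term; apply Term→Instr, Room and equate their Instr, Room entries.
Row 1 is now all distinguished symbols — the join is lossless.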